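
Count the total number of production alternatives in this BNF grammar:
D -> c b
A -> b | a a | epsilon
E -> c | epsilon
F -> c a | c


Counting alternatives per rule:
  D: 1 alternative(s)
  A: 3 alternative(s)
  E: 2 alternative(s)
  F: 2 alternative(s)
Sum: 1 + 3 + 2 + 2 = 8

8


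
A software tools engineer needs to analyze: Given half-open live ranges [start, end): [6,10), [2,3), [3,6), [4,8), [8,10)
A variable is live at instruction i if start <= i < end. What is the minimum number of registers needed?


Live ranges:
  Var0: [6, 10)
  Var1: [2, 3)
  Var2: [3, 6)
  Var3: [4, 8)
  Var4: [8, 10)
Sweep-line events (position, delta, active):
  pos=2 start -> active=1
  pos=3 end -> active=0
  pos=3 start -> active=1
  pos=4 start -> active=2
  pos=6 end -> active=1
  pos=6 start -> active=2
  pos=8 end -> active=1
  pos=8 start -> active=2
  pos=10 end -> active=1
  pos=10 end -> active=0
Maximum simultaneous active: 2
Minimum registers needed: 2

2


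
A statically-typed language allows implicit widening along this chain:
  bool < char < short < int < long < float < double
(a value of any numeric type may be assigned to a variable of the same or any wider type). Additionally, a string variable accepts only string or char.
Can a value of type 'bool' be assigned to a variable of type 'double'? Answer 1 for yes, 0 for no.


Target variable type: double
Source value type: bool
Numeric ranks: bool=0, double=6
Widening allowed iff rank(source) <= rank(target): 0 <= 6? Yes
Result: 1

1


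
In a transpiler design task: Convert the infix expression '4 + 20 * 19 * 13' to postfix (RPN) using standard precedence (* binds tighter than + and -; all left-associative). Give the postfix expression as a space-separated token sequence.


Applying the shunting-yard algorithm:
  Operand 4 -> output
  Push '+' onto operator stack -> op-stack: [+]
  Operand 20 -> output
  Push '*' onto operator stack -> op-stack: [+, *]
  Operand 19 -> output
  See '*' (prec 2); top '*' (prec 2) >= it -> pop '*' to output
  Push '*' onto operator stack -> op-stack: [+, *]
  Operand 13 -> output
  End of input: pop '*' to output
  End of input: pop '+' to output
Postfix result: 4 20 19 * 13 * +

4 20 19 * 13 * +


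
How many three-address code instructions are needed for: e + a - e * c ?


Expression: e + a - e * c
Generating three-address code (respecting * over +/- precedence):
  Instruction 1: t1 = e * c
  Instruction 2: t2 = e + a
  Instruction 3: t3 = t2 - t1
Total instructions: 3

3


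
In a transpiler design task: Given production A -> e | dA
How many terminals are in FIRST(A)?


Production: A -> e | dA
Examining each alternative for leading terminals:
  A -> e : first terminal = 'e'
  A -> dA : first terminal = 'd'
FIRST(A) = {d, e}
Count: 2

2


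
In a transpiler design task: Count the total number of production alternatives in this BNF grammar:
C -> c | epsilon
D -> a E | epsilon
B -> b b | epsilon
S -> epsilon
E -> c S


Counting alternatives per rule:
  C: 2 alternative(s)
  D: 2 alternative(s)
  B: 2 alternative(s)
  S: 1 alternative(s)
  E: 1 alternative(s)
Sum: 2 + 2 + 2 + 1 + 1 = 8

8


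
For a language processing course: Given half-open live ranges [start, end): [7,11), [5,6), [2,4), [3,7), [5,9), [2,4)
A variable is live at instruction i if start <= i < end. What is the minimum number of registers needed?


Live ranges:
  Var0: [7, 11)
  Var1: [5, 6)
  Var2: [2, 4)
  Var3: [3, 7)
  Var4: [5, 9)
  Var5: [2, 4)
Sweep-line events (position, delta, active):
  pos=2 start -> active=1
  pos=2 start -> active=2
  pos=3 start -> active=3
  pos=4 end -> active=2
  pos=4 end -> active=1
  pos=5 start -> active=2
  pos=5 start -> active=3
  pos=6 end -> active=2
  pos=7 end -> active=1
  pos=7 start -> active=2
  pos=9 end -> active=1
  pos=11 end -> active=0
Maximum simultaneous active: 3
Minimum registers needed: 3

3


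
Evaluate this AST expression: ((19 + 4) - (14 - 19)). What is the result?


Expression: ((19 + 4) - (14 - 19))
Evaluating step by step:
  19 + 4 = 23
  14 - 19 = -5
  23 - -5 = 28
Result: 28

28


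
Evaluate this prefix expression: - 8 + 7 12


Parsing prefix expression: - 8 + 7 12
Step 1: Innermost operation '+ 7 12'
  7 + 12 = 19
Step 2: Outer operation '- 8 [19]'
  8 - 19 = -11

-11


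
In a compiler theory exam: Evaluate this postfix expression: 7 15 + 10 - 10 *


Processing tokens left to right:
Push 7, Push 15
Pop 7 and 15, compute 7 + 15 = 22, push 22
Push 10
Pop 22 and 10, compute 22 - 10 = 12, push 12
Push 10
Pop 12 and 10, compute 12 * 10 = 120, push 120
Stack result: 120

120


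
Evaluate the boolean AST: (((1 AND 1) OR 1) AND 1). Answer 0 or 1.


Step 1: Evaluate inner node
  1 AND 1 = 1
Step 2: Evaluate next node
  1 OR 1 = 1
Step 3: Evaluate root node
  1 AND 1 = 1

1


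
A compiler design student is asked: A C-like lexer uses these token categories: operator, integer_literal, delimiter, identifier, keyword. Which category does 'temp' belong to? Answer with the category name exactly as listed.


Token: 'temp'
Checking categories:
  identifier: YES
  integer_literal: no
  operator: no
  keyword: no
  delimiter: no
Category: identifier

identifier


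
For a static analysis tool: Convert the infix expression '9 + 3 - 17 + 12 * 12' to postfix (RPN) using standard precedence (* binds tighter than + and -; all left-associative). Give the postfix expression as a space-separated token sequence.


Applying the shunting-yard algorithm:
  Operand 9 -> output
  Push '+' onto operator stack -> op-stack: [+]
  Operand 3 -> output
  See '-' (prec 1); top '+' (prec 1) >= it -> pop '+' to output
  Push '-' onto operator stack -> op-stack: [-]
  Operand 17 -> output
  See '+' (prec 1); top '-' (prec 1) >= it -> pop '-' to output
  Push '+' onto operator stack -> op-stack: [+]
  Operand 12 -> output
  Push '*' onto operator stack -> op-stack: [+, *]
  Operand 12 -> output
  End of input: pop '*' to output
  End of input: pop '+' to output
Postfix result: 9 3 + 17 - 12 12 * +

9 3 + 17 - 12 12 * +


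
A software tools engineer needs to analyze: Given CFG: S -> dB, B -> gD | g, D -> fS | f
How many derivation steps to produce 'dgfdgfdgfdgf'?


Grammar: S -> dB, B -> gD | g, D -> fS | f
Deriving 'dgfdgfdgfdgf':
Step 1: S -> dB => dB
Step 2: B -> gD => dgD
Step 3: D -> fS => dgfS
Step 4: S -> dB => dgfdB
Step 5: B -> gD => dgfdgD
Step 6: D -> fS => dgfdgfS
Step 7: S -> dB => dgfdgfdB
Step 8: B -> gD => dgfdgfdgD
Step 9: D -> fS => dgfdgfdgfS
Step 10: S -> dB => dgfdgfdgfdB
Step 11: B -> gD => dgfdgfdgfdgD
Step 12: D -> f => dgfdgfdgfdgf
Total derivation steps: 12

12


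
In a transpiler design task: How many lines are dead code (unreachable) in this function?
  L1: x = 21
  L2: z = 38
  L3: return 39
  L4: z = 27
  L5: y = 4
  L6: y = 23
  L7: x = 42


Analyzing control flow:
  L1: reachable (before return)
  L2: reachable (before return)
  L3: reachable (return statement)
  L4: DEAD (after return at L3)
  L5: DEAD (after return at L3)
  L6: DEAD (after return at L3)
  L7: DEAD (after return at L3)
Return at L3, total lines = 7
Dead lines: L4 through L7
Count: 4

4


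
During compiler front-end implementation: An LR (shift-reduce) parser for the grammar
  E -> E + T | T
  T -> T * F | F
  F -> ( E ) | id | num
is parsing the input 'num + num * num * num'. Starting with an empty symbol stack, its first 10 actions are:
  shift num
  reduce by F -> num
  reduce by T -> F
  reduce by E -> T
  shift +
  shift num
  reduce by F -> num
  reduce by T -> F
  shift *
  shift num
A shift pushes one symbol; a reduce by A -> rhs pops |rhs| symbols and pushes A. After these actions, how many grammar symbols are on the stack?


Tracking the symbol stack through each action:
  Action 1: shift 'num' : push -> stack = [num] (size 1)
  Action 2: reduce by F -> num : pop 1, push F -> stack = [F] (size 1)
  Action 3: reduce by T -> F : pop 1, push T -> stack = [T] (size 1)
  Action 4: reduce by E -> T : pop 1, push E -> stack = [E] (size 1)
  Action 5: shift '+' : push -> stack = [E, +] (size 2)
  Action 6: shift 'num' : push -> stack = [E, +, num] (size 3)
  Action 7: reduce by F -> num : pop 1, push F -> stack = [E, +, F] (size 3)
  Action 8: reduce by T -> F : pop 1, push T -> stack = [E, +, T] (size 3)
  Action 9: shift '*' : push -> stack = [E, +, T, *] (size 4)
  Action 10: shift 'num' : push -> stack = [E, +, T, *, num] (size 5)
Final stack size: 5

5


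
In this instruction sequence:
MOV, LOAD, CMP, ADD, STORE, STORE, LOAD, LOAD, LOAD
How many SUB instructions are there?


Scanning instruction sequence for SUB:
  Position 1: MOV
  Position 2: LOAD
  Position 3: CMP
  Position 4: ADD
  Position 5: STORE
  Position 6: STORE
  Position 7: LOAD
  Position 8: LOAD
  Position 9: LOAD
Matches at positions: []
Total SUB count: 0

0


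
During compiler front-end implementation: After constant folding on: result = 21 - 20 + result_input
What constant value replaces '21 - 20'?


Identifying constant sub-expression:
  Original: result = 21 - 20 + result_input
  21 and 20 are both compile-time constants
  Evaluating: 21 - 20 = 1
  After folding: result = 1 + result_input

1


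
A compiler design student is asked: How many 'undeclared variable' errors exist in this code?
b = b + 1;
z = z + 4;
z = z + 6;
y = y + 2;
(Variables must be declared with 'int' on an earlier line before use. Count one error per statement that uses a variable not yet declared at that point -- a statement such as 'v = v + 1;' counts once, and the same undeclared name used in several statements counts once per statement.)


Scanning code line by line:
  Line 1: use 'b' -> ERROR (undeclared)
  Line 2: use 'z' -> ERROR (undeclared)
  Line 3: use 'z' -> ERROR (undeclared)
  Line 4: use 'y' -> ERROR (undeclared)
Total undeclared variable errors: 4

4


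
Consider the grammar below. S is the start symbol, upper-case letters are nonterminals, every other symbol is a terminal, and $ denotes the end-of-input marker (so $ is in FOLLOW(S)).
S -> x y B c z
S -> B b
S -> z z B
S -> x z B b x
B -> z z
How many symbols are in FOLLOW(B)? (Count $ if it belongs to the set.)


S is the start symbol and does not occur in any rule body, so FOLLOW(S) = {$}.
Examining every occurrence of B in a rule body:
  S -> x y B c z : B is followed by terminal 'c' -> add 'c'
  S -> B b : B is followed by terminal 'b' -> add 'b'
  S -> z z B : B is at the right end -> add FOLLOW(S) = {$}
  S -> x z B b x : B is followed by terminal 'b' -> add 'b' (already in the set)
  B -> z z : B does not occur in the body -> contributes nothing
FOLLOW(B) = {b, c, $}
Count: 3

3


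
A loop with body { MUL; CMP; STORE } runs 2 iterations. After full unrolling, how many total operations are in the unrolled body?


Loop body operations: MUL, CMP, STORE (3 ops per iteration)
Unrolling 2 iterations:
  Iteration 1: MUL, CMP, STORE (3 ops)
  Iteration 2: MUL, CMP, STORE (3 ops)
Total: 2 iterations * 3 ops/iter = 6 operations

6


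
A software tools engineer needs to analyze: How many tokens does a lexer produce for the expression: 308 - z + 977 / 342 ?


Scanning '308 - z + 977 / 342'
Token 1: '308' -> integer_literal
Token 2: '-' -> operator
Token 3: 'z' -> identifier
Token 4: '+' -> operator
Token 5: '977' -> integer_literal
Token 6: '/' -> operator
Token 7: '342' -> integer_literal
Total tokens: 7

7


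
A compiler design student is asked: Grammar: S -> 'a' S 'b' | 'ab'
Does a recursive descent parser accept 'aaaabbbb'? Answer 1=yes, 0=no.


Grammar accepts strings of the form a^n b^n (n >= 1)
Word: 'aaaabbbb'
Counting: 4 a's and 4 b's
Check: 4 == 4? Yes
Derivation (S -> aSb applied 3 time(s), then S -> ab): S => aSb => aaSbb => aaaSbbb => aaaabbbb
Accepted

1


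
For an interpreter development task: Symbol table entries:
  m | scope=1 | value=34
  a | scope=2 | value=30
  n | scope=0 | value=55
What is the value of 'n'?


Searching symbol table for 'n':
  m | scope=1 | value=34
  a | scope=2 | value=30
  n | scope=0 | value=55 <- MATCH
Found 'n' at scope 0 with value 55

55


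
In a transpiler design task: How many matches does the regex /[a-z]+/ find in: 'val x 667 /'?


Pattern: /[a-z]+/ (identifiers)
Input: 'val x 667 /'
Scanning for matches:
  Match 1: 'val'
  Match 2: 'x'
Total matches: 2

2


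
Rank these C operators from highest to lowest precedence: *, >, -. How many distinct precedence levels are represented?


Looking up precedence for each operator:
  * -> precedence 6
  > -> precedence 4
  - -> precedence 5
Sorted highest to lowest: *, -, >
Distinct precedence values: [6, 5, 4]
Number of distinct levels: 3

3


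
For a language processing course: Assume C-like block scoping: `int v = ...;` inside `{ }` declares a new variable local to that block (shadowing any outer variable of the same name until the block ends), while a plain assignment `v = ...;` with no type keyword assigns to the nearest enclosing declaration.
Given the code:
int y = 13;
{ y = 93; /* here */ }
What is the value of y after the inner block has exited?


Analyzing scoping rules:
Outer scope: declares y = 13
Inner block: 'y = 93;' has no type keyword, so it is an assignment to the outer y (no shadowing)
The assignment changed the outer variable itself, so the new value persists after the block -> 93
Result: 93

93


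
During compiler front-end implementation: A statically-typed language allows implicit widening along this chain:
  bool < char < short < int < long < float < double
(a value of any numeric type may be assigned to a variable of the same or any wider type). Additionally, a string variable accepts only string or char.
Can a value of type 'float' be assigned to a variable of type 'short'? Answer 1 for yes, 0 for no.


Target variable type: short
Source value type: float
Numeric ranks: float=5, short=2
Widening allowed iff rank(source) <= rank(target): 5 <= 2? No
Result: 0

0


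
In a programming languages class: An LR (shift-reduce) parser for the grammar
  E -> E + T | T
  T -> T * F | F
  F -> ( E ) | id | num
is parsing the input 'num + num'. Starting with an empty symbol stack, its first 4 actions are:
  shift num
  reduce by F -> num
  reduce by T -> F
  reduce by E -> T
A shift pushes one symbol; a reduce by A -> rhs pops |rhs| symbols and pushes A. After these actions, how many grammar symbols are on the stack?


Tracking the symbol stack through each action:
  Action 1: shift 'num' : push -> stack = [num] (size 1)
  Action 2: reduce by F -> num : pop 1, push F -> stack = [F] (size 1)
  Action 3: reduce by T -> F : pop 1, push T -> stack = [T] (size 1)
  Action 4: reduce by E -> T : pop 1, push E -> stack = [E] (size 1)
Final stack size: 1

1


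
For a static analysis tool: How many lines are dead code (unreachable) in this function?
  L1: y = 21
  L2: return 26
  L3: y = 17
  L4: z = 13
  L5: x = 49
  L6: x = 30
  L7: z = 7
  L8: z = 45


Analyzing control flow:
  L1: reachable (before return)
  L2: reachable (return statement)
  L3: DEAD (after return at L2)
  L4: DEAD (after return at L2)
  L5: DEAD (after return at L2)
  L6: DEAD (after return at L2)
  L7: DEAD (after return at L2)
  L8: DEAD (after return at L2)
Return at L2, total lines = 8
Dead lines: L3 through L8
Count: 6

6


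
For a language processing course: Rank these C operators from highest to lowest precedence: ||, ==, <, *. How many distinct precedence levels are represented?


Looking up precedence for each operator:
  || -> precedence 1
  == -> precedence 3
  < -> precedence 4
  * -> precedence 6
Sorted highest to lowest: *, <, ==, ||
Distinct precedence values: [6, 4, 3, 1]
Number of distinct levels: 4

4


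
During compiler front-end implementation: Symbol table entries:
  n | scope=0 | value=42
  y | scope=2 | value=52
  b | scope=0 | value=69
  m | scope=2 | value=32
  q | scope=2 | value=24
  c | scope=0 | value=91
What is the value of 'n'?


Searching symbol table for 'n':
  n | scope=0 | value=42 <- MATCH
  y | scope=2 | value=52
  b | scope=0 | value=69
  m | scope=2 | value=32
  q | scope=2 | value=24
  c | scope=0 | value=91
Found 'n' at scope 0 with value 42

42


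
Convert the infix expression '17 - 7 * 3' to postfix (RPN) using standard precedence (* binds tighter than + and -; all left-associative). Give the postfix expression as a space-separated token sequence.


Applying the shunting-yard algorithm:
  Operand 17 -> output
  Push '-' onto operator stack -> op-stack: [-]
  Operand 7 -> output
  Push '*' onto operator stack -> op-stack: [-, *]
  Operand 3 -> output
  End of input: pop '*' to output
  End of input: pop '-' to output
Postfix result: 17 7 3 * -

17 7 3 * -


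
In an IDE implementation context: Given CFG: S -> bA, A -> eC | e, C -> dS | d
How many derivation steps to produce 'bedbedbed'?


Grammar: S -> bA, A -> eC | e, C -> dS | d
Deriving 'bedbedbed':
Step 1: S -> bA => bA
Step 2: A -> eC => beC
Step 3: C -> dS => bedS
Step 4: S -> bA => bedbA
Step 5: A -> eC => bedbeC
Step 6: C -> dS => bedbedS
Step 7: S -> bA => bedbedbA
Step 8: A -> eC => bedbedbeC
Step 9: C -> d => bedbedbed
Total derivation steps: 9

9


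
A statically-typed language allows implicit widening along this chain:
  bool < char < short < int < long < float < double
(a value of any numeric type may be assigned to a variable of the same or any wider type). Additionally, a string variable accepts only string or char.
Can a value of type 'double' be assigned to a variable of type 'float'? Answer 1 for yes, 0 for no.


Target variable type: float
Source value type: double
Numeric ranks: double=6, float=5
Widening allowed iff rank(source) <= rank(target): 6 <= 5? No
Result: 0

0


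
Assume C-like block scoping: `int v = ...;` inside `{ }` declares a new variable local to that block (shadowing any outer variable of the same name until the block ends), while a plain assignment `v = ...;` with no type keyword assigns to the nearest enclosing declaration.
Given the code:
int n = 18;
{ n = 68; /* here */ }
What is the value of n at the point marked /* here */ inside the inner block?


Analyzing scoping rules:
Outer scope: declares n = 18
Inner block: 'n = 68;' has no type keyword, so it is an assignment to the outer n (no shadowing)
Inside the block, after the assignment -> 68
Result: 68

68


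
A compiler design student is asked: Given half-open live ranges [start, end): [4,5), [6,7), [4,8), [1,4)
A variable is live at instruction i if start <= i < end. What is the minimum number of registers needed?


Live ranges:
  Var0: [4, 5)
  Var1: [6, 7)
  Var2: [4, 8)
  Var3: [1, 4)
Sweep-line events (position, delta, active):
  pos=1 start -> active=1
  pos=4 end -> active=0
  pos=4 start -> active=1
  pos=4 start -> active=2
  pos=5 end -> active=1
  pos=6 start -> active=2
  pos=7 end -> active=1
  pos=8 end -> active=0
Maximum simultaneous active: 2
Minimum registers needed: 2

2


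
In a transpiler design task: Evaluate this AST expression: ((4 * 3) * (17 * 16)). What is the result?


Expression: ((4 * 3) * (17 * 16))
Evaluating step by step:
  4 * 3 = 12
  17 * 16 = 272
  12 * 272 = 3264
Result: 3264

3264


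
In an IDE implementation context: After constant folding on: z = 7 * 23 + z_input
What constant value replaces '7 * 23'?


Identifying constant sub-expression:
  Original: z = 7 * 23 + z_input
  7 and 23 are both compile-time constants
  Evaluating: 7 * 23 = 161
  After folding: z = 161 + z_input

161


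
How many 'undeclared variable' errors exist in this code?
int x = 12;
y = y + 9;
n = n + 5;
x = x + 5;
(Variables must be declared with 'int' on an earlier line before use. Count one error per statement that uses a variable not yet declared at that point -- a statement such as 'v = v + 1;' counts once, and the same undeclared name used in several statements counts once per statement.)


Scanning code line by line:
  Line 1: declare 'x' -> declared = ['x']
  Line 2: use 'y' -> ERROR (undeclared)
  Line 3: use 'n' -> ERROR (undeclared)
  Line 4: use 'x' -> OK (declared)
Total undeclared variable errors: 2

2


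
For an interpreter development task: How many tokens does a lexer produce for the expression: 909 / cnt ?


Scanning '909 / cnt'
Token 1: '909' -> integer_literal
Token 2: '/' -> operator
Token 3: 'cnt' -> identifier
Total tokens: 3

3


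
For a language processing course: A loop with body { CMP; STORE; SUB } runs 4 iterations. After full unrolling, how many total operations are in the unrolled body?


Loop body operations: CMP, STORE, SUB (3 ops per iteration)
Unrolling 4 iterations:
  Iteration 1: CMP, STORE, SUB (3 ops)
  Iteration 2: CMP, STORE, SUB (3 ops)
  Iteration 3: CMP, STORE, SUB (3 ops)
  Iteration 4: CMP, STORE, SUB (3 ops)
Total: 4 iterations * 3 ops/iter = 12 operations

12


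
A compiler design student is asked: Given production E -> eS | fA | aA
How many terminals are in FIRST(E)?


Production: E -> eS | fA | aA
Examining each alternative for leading terminals:
  E -> eS : first terminal = 'e'
  E -> fA : first terminal = 'f'
  E -> aA : first terminal = 'a'
FIRST(E) = {a, e, f}
Count: 3

3


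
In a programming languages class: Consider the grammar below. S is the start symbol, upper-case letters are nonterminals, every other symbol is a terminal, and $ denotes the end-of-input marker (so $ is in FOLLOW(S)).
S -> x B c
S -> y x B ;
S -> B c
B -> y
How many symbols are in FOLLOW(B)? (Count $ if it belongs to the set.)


S is the start symbol and does not occur in any rule body, so FOLLOW(S) = {$}.
Examining every occurrence of B in a rule body:
  S -> x B c : B is followed by terminal 'c' -> add 'c'
  S -> y x B ; : B is followed by terminal ';' -> add ';'
  S -> B c : B is followed by terminal 'c' -> add 'c' (already in the set)
  B -> y : B does not occur in the body -> contributes nothing
FOLLOW(B) = {;, c}
Count: 2

2


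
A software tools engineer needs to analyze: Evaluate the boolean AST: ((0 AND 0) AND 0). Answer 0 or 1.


Step 1: Evaluate inner node
  0 AND 0 = 0
Step 2: Evaluate root node
  0 AND 0 = 0

0


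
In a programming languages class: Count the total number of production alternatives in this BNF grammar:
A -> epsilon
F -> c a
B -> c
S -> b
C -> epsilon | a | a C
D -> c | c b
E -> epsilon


Counting alternatives per rule:
  A: 1 alternative(s)
  F: 1 alternative(s)
  B: 1 alternative(s)
  S: 1 alternative(s)
  C: 3 alternative(s)
  D: 2 alternative(s)
  E: 1 alternative(s)
Sum: 1 + 1 + 1 + 1 + 3 + 2 + 1 = 10

10


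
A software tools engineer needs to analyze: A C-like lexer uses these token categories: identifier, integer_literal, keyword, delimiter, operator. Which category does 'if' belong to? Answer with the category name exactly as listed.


Token: 'if'
Checking categories:
  identifier: no
  integer_literal: no
  operator: no
  keyword: YES
  delimiter: no
Category: keyword

keyword


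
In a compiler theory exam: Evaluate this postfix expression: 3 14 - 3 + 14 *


Processing tokens left to right:
Push 3, Push 14
Pop 3 and 14, compute 3 - 14 = -11, push -11
Push 3
Pop -11 and 3, compute -11 + 3 = -8, push -8
Push 14
Pop -8 and 14, compute -8 * 14 = -112, push -112
Stack result: -112

-112


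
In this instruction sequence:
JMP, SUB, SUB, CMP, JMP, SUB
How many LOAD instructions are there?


Scanning instruction sequence for LOAD:
  Position 1: JMP
  Position 2: SUB
  Position 3: SUB
  Position 4: CMP
  Position 5: JMP
  Position 6: SUB
Matches at positions: []
Total LOAD count: 0

0


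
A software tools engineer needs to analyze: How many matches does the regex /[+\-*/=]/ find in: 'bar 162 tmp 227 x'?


Pattern: /[+\-*/=]/ (operators)
Input: 'bar 162 tmp 227 x'
Scanning for matches:
Total matches: 0

0


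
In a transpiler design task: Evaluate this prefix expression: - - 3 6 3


Parsing prefix expression: - - 3 6 3
Step 1: Innermost operation '- 3 6'
  3 - 6 = -3
Step 2: Outer operation '- [-3] 3'
  -3 - 3 = -6

-6


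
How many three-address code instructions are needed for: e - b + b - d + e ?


Expression: e - b + b - d + e
Generating three-address code (respecting * over +/- precedence):
  Instruction 1: t1 = e - b
  Instruction 2: t2 = t1 + b
  Instruction 3: t3 = t2 - d
  Instruction 4: t4 = t3 + e
Total instructions: 4

4


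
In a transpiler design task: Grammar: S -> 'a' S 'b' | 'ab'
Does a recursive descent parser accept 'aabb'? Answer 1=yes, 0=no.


Grammar accepts strings of the form a^n b^n (n >= 1)
Word: 'aabb'
Counting: 2 a's and 2 b's
Check: 2 == 2? Yes
Derivation (S -> aSb applied 1 time(s), then S -> ab): S => aSb => aabb
Accepted

1


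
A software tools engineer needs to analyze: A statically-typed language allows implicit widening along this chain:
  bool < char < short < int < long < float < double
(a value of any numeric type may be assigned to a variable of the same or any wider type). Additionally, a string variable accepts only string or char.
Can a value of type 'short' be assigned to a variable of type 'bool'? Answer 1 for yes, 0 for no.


Target variable type: bool
Source value type: short
Numeric ranks: short=2, bool=0
Widening allowed iff rank(source) <= rank(target): 2 <= 0? No
Result: 0

0


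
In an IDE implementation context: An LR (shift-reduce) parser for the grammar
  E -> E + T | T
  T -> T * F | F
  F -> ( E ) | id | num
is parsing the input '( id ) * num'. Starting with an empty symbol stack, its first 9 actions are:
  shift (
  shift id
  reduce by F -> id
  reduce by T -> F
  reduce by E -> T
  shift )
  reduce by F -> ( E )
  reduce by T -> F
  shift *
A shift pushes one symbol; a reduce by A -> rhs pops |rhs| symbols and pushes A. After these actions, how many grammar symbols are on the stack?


Tracking the symbol stack through each action:
  Action 1: shift '(' : push -> stack = [(] (size 1)
  Action 2: shift 'id' : push -> stack = [(, id] (size 2)
  Action 3: reduce by F -> id : pop 1, push F -> stack = [(, F] (size 2)
  Action 4: reduce by T -> F : pop 1, push T -> stack = [(, T] (size 2)
  Action 5: reduce by E -> T : pop 1, push E -> stack = [(, E] (size 2)
  Action 6: shift ')' : push -> stack = [(, E, )] (size 3)
  Action 7: reduce by F -> ( E ) : pop 3, push F -> stack = [F] (size 1)
  Action 8: reduce by T -> F : pop 1, push T -> stack = [T] (size 1)
  Action 9: shift '*' : push -> stack = [T, *] (size 2)
Final stack size: 2

2


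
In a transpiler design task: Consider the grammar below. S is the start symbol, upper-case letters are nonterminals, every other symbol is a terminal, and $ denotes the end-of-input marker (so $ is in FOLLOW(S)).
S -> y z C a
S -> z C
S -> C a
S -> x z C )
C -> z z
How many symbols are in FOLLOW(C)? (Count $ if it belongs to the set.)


S is the start symbol and does not occur in any rule body, so FOLLOW(S) = {$}.
Examining every occurrence of C in a rule body:
  S -> y z C a : C is followed by terminal 'a' -> add 'a'
  S -> z C : C is at the right end -> add FOLLOW(S) = {$}
  S -> C a : C is followed by terminal 'a' -> add 'a' (already in the set)
  S -> x z C ) : C is followed by terminal ')' -> add ')'
  C -> z z : C does not occur in the body -> contributes nothing
FOLLOW(C) = {), a, $}
Count: 3

3


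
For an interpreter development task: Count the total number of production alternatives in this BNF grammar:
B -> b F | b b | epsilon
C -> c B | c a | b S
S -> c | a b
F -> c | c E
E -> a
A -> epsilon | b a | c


Counting alternatives per rule:
  B: 3 alternative(s)
  C: 3 alternative(s)
  S: 2 alternative(s)
  F: 2 alternative(s)
  E: 1 alternative(s)
  A: 3 alternative(s)
Sum: 3 + 3 + 2 + 2 + 1 + 3 = 14

14


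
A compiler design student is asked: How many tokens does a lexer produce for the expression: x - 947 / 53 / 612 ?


Scanning 'x - 947 / 53 / 612'
Token 1: 'x' -> identifier
Token 2: '-' -> operator
Token 3: '947' -> integer_literal
Token 4: '/' -> operator
Token 5: '53' -> integer_literal
Token 6: '/' -> operator
Token 7: '612' -> integer_literal
Total tokens: 7

7


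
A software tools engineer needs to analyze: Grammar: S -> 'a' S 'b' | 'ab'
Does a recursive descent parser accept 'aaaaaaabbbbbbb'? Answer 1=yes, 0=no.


Grammar accepts strings of the form a^n b^n (n >= 1)
Word: 'aaaaaaabbbbbbb'
Counting: 7 a's and 7 b's
Check: 7 == 7? Yes
Derivation (S -> aSb applied 6 time(s), then S -> ab): S => aSb => aaSbb => aaaSbbb => aaaaSbbbb => aaaaaSbbbbb => aaaaaaSbbbbbb => aaaaaaabbbbbbb
Accepted

1


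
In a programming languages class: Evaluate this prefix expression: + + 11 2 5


Parsing prefix expression: + + 11 2 5
Step 1: Innermost operation '+ 11 2'
  11 + 2 = 13
Step 2: Outer operation '+ [13] 5'
  13 + 5 = 18

18


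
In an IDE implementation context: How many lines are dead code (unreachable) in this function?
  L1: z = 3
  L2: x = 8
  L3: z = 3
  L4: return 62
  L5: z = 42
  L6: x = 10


Analyzing control flow:
  L1: reachable (before return)
  L2: reachable (before return)
  L3: reachable (before return)
  L4: reachable (return statement)
  L5: DEAD (after return at L4)
  L6: DEAD (after return at L4)
Return at L4, total lines = 6
Dead lines: L5 through L6
Count: 2

2


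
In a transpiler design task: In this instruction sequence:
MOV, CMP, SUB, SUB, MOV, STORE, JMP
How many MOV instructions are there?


Scanning instruction sequence for MOV:
  Position 1: MOV <- MATCH
  Position 2: CMP
  Position 3: SUB
  Position 4: SUB
  Position 5: MOV <- MATCH
  Position 6: STORE
  Position 7: JMP
Matches at positions: [1, 5]
Total MOV count: 2

2


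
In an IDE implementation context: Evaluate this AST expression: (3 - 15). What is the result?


Expression: (3 - 15)
Evaluating step by step:
  3 - 15 = -12
Result: -12

-12


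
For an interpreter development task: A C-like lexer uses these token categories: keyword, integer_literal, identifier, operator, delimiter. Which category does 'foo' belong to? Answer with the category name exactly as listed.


Token: 'foo'
Checking categories:
  identifier: YES
  integer_literal: no
  operator: no
  keyword: no
  delimiter: no
Category: identifier

identifier


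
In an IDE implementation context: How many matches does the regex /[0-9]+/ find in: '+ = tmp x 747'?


Pattern: /[0-9]+/ (int literals)
Input: '+ = tmp x 747'
Scanning for matches:
  Match 1: '747'
Total matches: 1

1


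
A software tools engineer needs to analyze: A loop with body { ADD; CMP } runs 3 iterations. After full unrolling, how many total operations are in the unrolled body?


Loop body operations: ADD, CMP (2 ops per iteration)
Unrolling 3 iterations:
  Iteration 1: ADD, CMP (2 ops)
  Iteration 2: ADD, CMP (2 ops)
  Iteration 3: ADD, CMP (2 ops)
Total: 3 iterations * 2 ops/iter = 6 operations

6


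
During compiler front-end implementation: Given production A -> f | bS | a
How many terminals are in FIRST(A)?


Production: A -> f | bS | a
Examining each alternative for leading terminals:
  A -> f : first terminal = 'f'
  A -> bS : first terminal = 'b'
  A -> a : first terminal = 'a'
FIRST(A) = {a, b, f}
Count: 3

3


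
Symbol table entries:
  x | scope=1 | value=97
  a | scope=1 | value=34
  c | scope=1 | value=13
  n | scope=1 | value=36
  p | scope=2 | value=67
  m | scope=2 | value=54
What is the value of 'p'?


Searching symbol table for 'p':
  x | scope=1 | value=97
  a | scope=1 | value=34
  c | scope=1 | value=13
  n | scope=1 | value=36
  p | scope=2 | value=67 <- MATCH
  m | scope=2 | value=54
Found 'p' at scope 2 with value 67

67


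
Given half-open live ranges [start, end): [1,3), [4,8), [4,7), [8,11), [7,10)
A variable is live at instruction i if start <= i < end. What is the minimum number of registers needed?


Live ranges:
  Var0: [1, 3)
  Var1: [4, 8)
  Var2: [4, 7)
  Var3: [8, 11)
  Var4: [7, 10)
Sweep-line events (position, delta, active):
  pos=1 start -> active=1
  pos=3 end -> active=0
  pos=4 start -> active=1
  pos=4 start -> active=2
  pos=7 end -> active=1
  pos=7 start -> active=2
  pos=8 end -> active=1
  pos=8 start -> active=2
  pos=10 end -> active=1
  pos=11 end -> active=0
Maximum simultaneous active: 2
Minimum registers needed: 2

2


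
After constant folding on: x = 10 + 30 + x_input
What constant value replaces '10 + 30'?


Identifying constant sub-expression:
  Original: x = 10 + 30 + x_input
  10 and 30 are both compile-time constants
  Evaluating: 10 + 30 = 40
  After folding: x = 40 + x_input

40


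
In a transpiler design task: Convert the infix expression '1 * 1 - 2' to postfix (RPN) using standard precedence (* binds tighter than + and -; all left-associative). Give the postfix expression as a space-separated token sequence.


Applying the shunting-yard algorithm:
  Operand 1 -> output
  Push '*' onto operator stack -> op-stack: [*]
  Operand 1 -> output
  See '-' (prec 1); top '*' (prec 2) >= it -> pop '*' to output
  Push '-' onto operator stack -> op-stack: [-]
  Operand 2 -> output
  End of input: pop '-' to output
Postfix result: 1 1 * 2 -

1 1 * 2 -


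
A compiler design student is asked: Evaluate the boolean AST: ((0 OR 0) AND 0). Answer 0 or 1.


Step 1: Evaluate inner node
  0 OR 0 = 0
Step 2: Evaluate root node
  0 AND 0 = 0

0


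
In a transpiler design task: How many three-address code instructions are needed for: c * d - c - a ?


Expression: c * d - c - a
Generating three-address code (respecting * over +/- precedence):
  Instruction 1: t1 = c * d
  Instruction 2: t2 = t1 - c
  Instruction 3: t3 = t2 - a
Total instructions: 3

3


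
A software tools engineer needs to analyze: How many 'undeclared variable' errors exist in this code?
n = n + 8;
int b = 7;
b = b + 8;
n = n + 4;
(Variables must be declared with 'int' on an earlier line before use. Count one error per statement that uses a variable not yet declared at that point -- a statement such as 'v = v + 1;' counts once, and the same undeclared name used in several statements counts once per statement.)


Scanning code line by line:
  Line 1: use 'n' -> ERROR (undeclared)
  Line 2: declare 'b' -> declared = ['b']
  Line 3: use 'b' -> OK (declared)
  Line 4: use 'n' -> ERROR (undeclared)
Total undeclared variable errors: 2

2


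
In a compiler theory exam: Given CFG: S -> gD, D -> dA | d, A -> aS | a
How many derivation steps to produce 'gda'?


Grammar: S -> gD, D -> dA | d, A -> aS | a
Deriving 'gda':
Step 1: S -> gD => gD
Step 2: D -> dA => gdA
Step 3: A -> a => gda
Total derivation steps: 3

3


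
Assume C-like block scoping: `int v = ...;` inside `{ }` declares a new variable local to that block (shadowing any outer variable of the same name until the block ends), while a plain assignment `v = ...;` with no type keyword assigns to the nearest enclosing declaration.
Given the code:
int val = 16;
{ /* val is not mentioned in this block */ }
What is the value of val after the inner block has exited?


Analyzing scoping rules:
Outer scope: declares val = 16
Inner block: val is neither redeclared nor assigned -> unchanged
After the block -> 16
Result: 16

16


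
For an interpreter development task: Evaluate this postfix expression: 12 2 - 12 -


Processing tokens left to right:
Push 12, Push 2
Pop 12 and 2, compute 12 - 2 = 10, push 10
Push 12
Pop 10 and 12, compute 10 - 12 = -2, push -2
Stack result: -2

-2


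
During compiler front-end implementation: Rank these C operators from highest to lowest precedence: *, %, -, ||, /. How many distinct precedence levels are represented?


Looking up precedence for each operator:
  * -> precedence 6
  % -> precedence 6
  - -> precedence 5
  || -> precedence 1
  / -> precedence 6
Sorted highest to lowest: *, %, /, -, ||
Distinct precedence values: [6, 5, 1]
Number of distinct levels: 3

3


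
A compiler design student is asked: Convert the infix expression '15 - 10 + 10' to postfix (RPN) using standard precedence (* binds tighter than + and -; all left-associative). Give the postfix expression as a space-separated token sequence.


Applying the shunting-yard algorithm:
  Operand 15 -> output
  Push '-' onto operator stack -> op-stack: [-]
  Operand 10 -> output
  See '+' (prec 1); top '-' (prec 1) >= it -> pop '-' to output
  Push '+' onto operator stack -> op-stack: [+]
  Operand 10 -> output
  End of input: pop '+' to output
Postfix result: 15 10 - 10 +

15 10 - 10 +


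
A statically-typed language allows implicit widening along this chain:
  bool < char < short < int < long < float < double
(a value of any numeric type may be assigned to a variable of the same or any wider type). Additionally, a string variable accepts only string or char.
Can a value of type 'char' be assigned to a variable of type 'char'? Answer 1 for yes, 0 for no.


Target variable type: char
Source value type: char
Numeric ranks: char=1, char=1
Widening allowed iff rank(source) <= rank(target): 1 <= 1? Yes
Result: 1

1


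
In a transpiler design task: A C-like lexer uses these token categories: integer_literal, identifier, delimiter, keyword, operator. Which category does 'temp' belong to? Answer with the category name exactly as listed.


Token: 'temp'
Checking categories:
  identifier: YES
  integer_literal: no
  operator: no
  keyword: no
  delimiter: no
Category: identifier

identifier


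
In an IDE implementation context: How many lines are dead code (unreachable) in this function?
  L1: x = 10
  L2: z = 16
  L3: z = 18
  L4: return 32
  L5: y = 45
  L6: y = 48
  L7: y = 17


Analyzing control flow:
  L1: reachable (before return)
  L2: reachable (before return)
  L3: reachable (before return)
  L4: reachable (return statement)
  L5: DEAD (after return at L4)
  L6: DEAD (after return at L4)
  L7: DEAD (after return at L4)
Return at L4, total lines = 7
Dead lines: L5 through L7
Count: 3

3


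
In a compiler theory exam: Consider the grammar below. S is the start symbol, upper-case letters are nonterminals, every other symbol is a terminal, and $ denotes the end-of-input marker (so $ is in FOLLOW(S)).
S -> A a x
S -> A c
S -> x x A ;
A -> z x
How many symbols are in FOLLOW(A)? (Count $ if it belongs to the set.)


S is the start symbol and does not occur in any rule body, so FOLLOW(S) = {$}.
Examining every occurrence of A in a rule body:
  S -> A a x : A is followed by terminal 'a' -> add 'a'
  S -> A c : A is followed by terminal 'c' -> add 'c'
  S -> x x A ; : A is followed by terminal ';' -> add ';'
  A -> z x : A does not occur in the body -> contributes nothing
FOLLOW(A) = {;, a, c}
Count: 3

3


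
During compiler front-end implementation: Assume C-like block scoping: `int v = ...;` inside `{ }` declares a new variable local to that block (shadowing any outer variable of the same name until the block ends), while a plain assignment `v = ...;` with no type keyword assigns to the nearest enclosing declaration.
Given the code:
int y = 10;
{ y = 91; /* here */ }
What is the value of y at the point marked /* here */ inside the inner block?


Analyzing scoping rules:
Outer scope: declares y = 10
Inner block: 'y = 91;' has no type keyword, so it is an assignment to the outer y (no shadowing)
Inside the block, after the assignment -> 91
Result: 91

91


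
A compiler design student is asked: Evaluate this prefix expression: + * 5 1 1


Parsing prefix expression: + * 5 1 1
Step 1: Innermost operation '* 5 1'
  5 * 1 = 5
Step 2: Outer operation '+ [5] 1'
  5 + 1 = 6

6


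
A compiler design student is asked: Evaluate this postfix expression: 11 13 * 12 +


Processing tokens left to right:
Push 11, Push 13
Pop 11 and 13, compute 11 * 13 = 143, push 143
Push 12
Pop 143 and 12, compute 143 + 12 = 155, push 155
Stack result: 155

155


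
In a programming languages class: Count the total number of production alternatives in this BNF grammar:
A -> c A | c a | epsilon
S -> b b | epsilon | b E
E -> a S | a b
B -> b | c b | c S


Counting alternatives per rule:
  A: 3 alternative(s)
  S: 3 alternative(s)
  E: 2 alternative(s)
  B: 3 alternative(s)
Sum: 3 + 3 + 2 + 3 = 11

11


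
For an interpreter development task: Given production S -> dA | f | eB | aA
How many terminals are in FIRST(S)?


Production: S -> dA | f | eB | aA
Examining each alternative for leading terminals:
  S -> dA : first terminal = 'd'
  S -> f : first terminal = 'f'
  S -> eB : first terminal = 'e'
  S -> aA : first terminal = 'a'
FIRST(S) = {a, d, e, f}
Count: 4

4
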